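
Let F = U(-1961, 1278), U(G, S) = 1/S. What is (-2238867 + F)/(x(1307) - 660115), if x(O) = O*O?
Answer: -2861272025/1339515252 ≈ -2.1361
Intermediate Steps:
x(O) = O²
F = 1/1278 ≈ 0.00078247
(-2238867 + F)/(x(1307) - 660115) = (-2238867 + 1/1278)/(1307² - 660115) = -2861272025/(1278*(1708249 - 660115)) = -2861272025/1278/1048134 = -2861272025/1278*1/1048134 = -2861272025/1339515252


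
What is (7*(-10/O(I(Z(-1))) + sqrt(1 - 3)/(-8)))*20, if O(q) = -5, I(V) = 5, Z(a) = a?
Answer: 280 - 35*I*sqrt(2)/2 ≈ 280.0 - 24.749*I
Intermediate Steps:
(7*(-10/O(I(Z(-1))) + sqrt(1 - 3)/(-8)))*20 = (7*(-10/(-5) + sqrt(1 - 3)/(-8)))*20 = (7*(-10*(-1/5) + sqrt(-2)*(-1/8)))*20 = (7*(2 + (I*sqrt(2))*(-1/8)))*20 = (7*(2 - I*sqrt(2)/8))*20 = (14 - 7*I*sqrt(2)/8)*20 = 280 - 35*I*sqrt(2)/2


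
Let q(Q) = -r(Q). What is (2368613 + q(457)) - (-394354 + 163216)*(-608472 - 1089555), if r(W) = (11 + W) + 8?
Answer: -392476196589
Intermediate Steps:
r(W) = 19 + W
q(Q) = -19 - Q (q(Q) = -(19 + Q) = -19 - Q)
(2368613 + q(457)) - (-394354 + 163216)*(-608472 - 1089555) = (2368613 + (-19 - 1*457)) - (-394354 + 163216)*(-608472 - 1089555) = (2368613 + (-19 - 457)) - (-231138)*(-1698027) = (2368613 - 476) - 1*392478564726 = 2368137 - 392478564726 = -392476196589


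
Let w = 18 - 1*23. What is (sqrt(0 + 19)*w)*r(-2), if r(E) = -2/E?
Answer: -5*sqrt(19) ≈ -21.794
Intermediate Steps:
w = -5 (w = 18 - 23 = -5)
(sqrt(0 + 19)*w)*r(-2) = (sqrt(0 + 19)*(-5))*(-2/(-2)) = (sqrt(19)*(-5))*(-2*(-1/2)) = -5*sqrt(19)*1 = -5*sqrt(19)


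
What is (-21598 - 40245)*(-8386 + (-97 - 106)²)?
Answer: -2029872789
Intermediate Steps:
(-21598 - 40245)*(-8386 + (-97 - 106)²) = -61843*(-8386 + (-203)²) = -61843*(-8386 + 41209) = -61843*32823 = -2029872789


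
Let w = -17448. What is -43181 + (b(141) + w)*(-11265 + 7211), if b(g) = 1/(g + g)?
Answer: 9967430524/141 ≈ 7.0691e+7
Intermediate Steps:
b(g) = 1/(2*g)
-43181 + (b(141) + w)*(-11265 + 7211) = -43181 + ((1/2)/141 - 17448)*(-11265 + 7211) = -43181 + ((1/2)*(1/141) - 17448)*(-4054) = -43181 + (1/282 - 17448)*(-4054) = -43181 - 4920335/282*(-4054) = -43181 + 9973519045/141 = 9967430524/141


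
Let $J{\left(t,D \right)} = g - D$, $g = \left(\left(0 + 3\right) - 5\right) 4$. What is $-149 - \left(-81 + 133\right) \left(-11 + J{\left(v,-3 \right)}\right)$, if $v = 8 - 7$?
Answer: $683$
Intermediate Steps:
$v = 1$
$g = -8$ ($g = \left(3 - 5\right) 4 = \left(-2\right) 4 = -8$)
$J{\left(t,D \right)} = -8 - D$
$-149 - \left(-81 + 133\right) \left(-11 + J{\left(v,-3 \right)}\right) = -149 - \left(-81 + 133\right) \left(-11 - 5\right) = -149 - 52 \left(-11 + \left(-8 + 3\right)\right) = -149 - 52 \left(-11 - 5\right) = -149 - 52 \left(-16\right) = -149 - -832 = -149 + 832 = 683$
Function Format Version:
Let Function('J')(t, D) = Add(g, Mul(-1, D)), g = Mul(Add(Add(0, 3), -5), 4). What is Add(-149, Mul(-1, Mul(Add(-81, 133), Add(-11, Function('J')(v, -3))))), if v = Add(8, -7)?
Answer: 683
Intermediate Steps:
v = 1
g = -8 (g = Mul(Add(3, -5), 4) = Mul(-2, 4) = -8)
Function('J')(t, D) = Add(-8, Mul(-1, D))
Add(-149, Mul(-1, Mul(Add(-81, 133), Add(-11, Function('J')(v, -3))))) = Add(-149, Mul(-1, Mul(Add(-81, 133), Add(-11, Add(-8, Mul(-1, -3)))))) = Add(-149, Mul(-1, Mul(52, Add(-11, Add(-8, 3))))) = Add(-149, Mul(-1, Mul(52, Add(-11, -5)))) = Add(-149, Mul(-1, Mul(52, -16))) = Add(-149, Mul(-1, -832)) = Add(-149, 832) = 683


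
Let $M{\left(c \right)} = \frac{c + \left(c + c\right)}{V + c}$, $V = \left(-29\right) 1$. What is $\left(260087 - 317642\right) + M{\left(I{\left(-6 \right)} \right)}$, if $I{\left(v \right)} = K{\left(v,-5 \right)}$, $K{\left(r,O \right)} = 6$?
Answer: $- \frac{1323783}{23} \approx -57556.0$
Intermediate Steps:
$I{\left(v \right)} = 6$
$V = -29$
$M{\left(c \right)} = \frac{3 c}{-29 + c}$ ($M{\left(c \right)} = \frac{c + \left(c + c\right)}{-29 + c} = \frac{c + 2 c}{-29 + c} = \frac{3 c}{-29 + c}$)
$\left(260087 - 317642\right) + M{\left(I{\left(-6 \right)} \right)} = \left(260087 - 317642\right) + 3 \cdot 6 \frac{1}{-29 + 6} = -57555 + 3 \cdot 6 \frac{1}{-23} = -57555 + 3 \cdot 6 \left(- \frac{1}{23}\right) = -57555 - \frac{18}{23} = - \frac{1323783}{23}$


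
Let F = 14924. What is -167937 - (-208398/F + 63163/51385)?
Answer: -64388018819881/383434870 ≈ -1.6792e+5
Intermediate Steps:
-167937 - (-208398/F + 63163/51385) = -167937 - (-208398/14924 + 63163/51385) = -167937 - (-208398*1/14924 + 63163*(1/51385)) = -167937 - (-104199/7462 + 63163/51385) = -167937 - 1*(-4882943309/383434870) = -167937 + 4882943309/383434870 = -64388018819881/383434870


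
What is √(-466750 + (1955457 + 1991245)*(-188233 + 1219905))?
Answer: √4071701478994 ≈ 2.0178e+6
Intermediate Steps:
√(-466750 + (1955457 + 1991245)*(-188233 + 1219905)) = √(-466750 + 3946702*1031672) = √(-466750 + 4071701945744) = √4071701478994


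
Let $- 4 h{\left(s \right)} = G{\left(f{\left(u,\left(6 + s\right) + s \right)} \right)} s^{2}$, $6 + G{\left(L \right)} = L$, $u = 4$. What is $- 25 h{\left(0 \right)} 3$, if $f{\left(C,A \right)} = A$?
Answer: $0$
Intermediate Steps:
$G{\left(L \right)} = -6 + L$
$h{\left(s \right)} = - \frac{s^{3}}{2}$ ($h{\left(s \right)} = - \frac{\left(-6 + \left(\left(6 + s\right) + s\right)\right) s^{2}}{4} = - \frac{\left(-6 + \left(6 + 2 s\right)\right) s^{2}}{4} = - \frac{2 s s^{2}}{4} = - \frac{2 s^{3}}{4} = - \frac{s^{3}}{2}$)
$- 25 h{\left(0 \right)} 3 = - 25 \left(- \frac{0^{3}}{2}\right) 3 = - 25 \left(\left(- \frac{1}{2}\right) 0\right) 3 = \left(-25\right) 0 \cdot 3 = 0 \cdot 3 = 0$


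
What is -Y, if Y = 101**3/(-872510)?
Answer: 1030301/872510 ≈ 1.1808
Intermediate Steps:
Y = -1030301/872510 (Y = 1030301*(-1/872510) = -1030301/872510 ≈ -1.1808)
-Y = -1*(-1030301/872510) = 1030301/872510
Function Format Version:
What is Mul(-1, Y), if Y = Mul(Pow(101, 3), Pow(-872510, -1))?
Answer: Rational(1030301, 872510) ≈ 1.1808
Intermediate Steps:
Y = Rational(-1030301, 872510) (Y = Mul(1030301, Rational(-1, 872510)) = Rational(-1030301, 872510) ≈ -1.1808)
Mul(-1, Y) = Mul(-1, Rational(-1030301, 872510)) = Rational(1030301, 872510)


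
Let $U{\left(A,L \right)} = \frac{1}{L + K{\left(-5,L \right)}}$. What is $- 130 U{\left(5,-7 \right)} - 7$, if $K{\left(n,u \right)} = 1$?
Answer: $\frac{44}{3} \approx 14.667$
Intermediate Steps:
$U{\left(A,L \right)} = \frac{1}{1 + L}$ ($U{\left(A,L \right)} = \frac{1}{L + 1} = \frac{1}{1 + L}$)
$- 130 U{\left(5,-7 \right)} - 7 = - \frac{130}{1 - 7} - 7 = - \frac{130}{-6} - 7 = \left(-130\right) \left(- \frac{1}{6}\right) - 7 = \frac{65}{3} - 7 = \frac{44}{3}$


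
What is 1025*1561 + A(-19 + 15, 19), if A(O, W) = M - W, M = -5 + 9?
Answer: 1600010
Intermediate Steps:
M = 4
A(O, W) = 4 - W
1025*1561 + A(-19 + 15, 19) = 1025*1561 + (4 - 1*19) = 1600025 + (4 - 19) = 1600025 - 15 = 1600010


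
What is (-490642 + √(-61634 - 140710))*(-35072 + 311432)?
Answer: -135593823120 + 552720*I*√50586 ≈ -1.3559e+11 + 1.2431e+8*I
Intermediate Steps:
(-490642 + √(-61634 - 140710))*(-35072 + 311432) = (-490642 + √(-202344))*276360 = (-490642 + 2*I*√50586)*276360 = -135593823120 + 552720*I*√50586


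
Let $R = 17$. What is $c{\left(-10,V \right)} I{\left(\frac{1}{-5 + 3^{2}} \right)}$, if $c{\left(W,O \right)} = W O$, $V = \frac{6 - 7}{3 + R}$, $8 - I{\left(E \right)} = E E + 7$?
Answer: $\frac{15}{32} \approx 0.46875$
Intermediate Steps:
$I{\left(E \right)} = 1 - E^{2}$ ($I{\left(E \right)} = 8 - \left(E E + 7\right) = 8 - \left(E^{2} + 7\right) = 8 - \left(7 + E^{2}\right) = 1 - E^{2}$)
$V = - \frac{1}{20}$ ($V = \frac{6 - 7}{3 + 17} = - \frac{1}{20} \approx -0.05$)
$c{\left(W,O \right)} = O W$
$c{\left(-10,V \right)} I{\left(\frac{1}{-5 + 3^{2}} \right)} = \left(- \frac{1}{20}\right) \left(-10\right) \left(1 - \left(\frac{1}{-5 + 3^{2}}\right)^{2}\right) = \frac{1 - \left(\frac{1}{-5 + 9}\right)^{2}}{2} = \frac{1 - \left(\frac{1}{4}\right)^{2}}{2} = \frac{1 - \frac{1}{16}}{2} = \frac{1}{2} \cdot \frac{15}{16} = \frac{15}{32}$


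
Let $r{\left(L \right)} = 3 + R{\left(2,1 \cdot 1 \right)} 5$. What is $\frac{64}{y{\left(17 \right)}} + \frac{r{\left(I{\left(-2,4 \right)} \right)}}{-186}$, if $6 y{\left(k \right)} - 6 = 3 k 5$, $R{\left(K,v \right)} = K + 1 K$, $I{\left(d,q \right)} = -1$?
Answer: $\frac{2423}{1798} \approx 1.3476$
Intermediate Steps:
$R{\left(K,v \right)} = 2 K$ ($R{\left(K,v \right)} = K + K = 2 K$)
$y{\left(k \right)} = 1 + \frac{5 k}{2}$ ($y{\left(k \right)} = 1 + \frac{3 k 5}{6} = 1 + \frac{15 k}{6} = 1 + \frac{5 k}{2}$)
$r{\left(L \right)} = 23$ ($r{\left(L \right)} = 3 + 2 \cdot 2 \cdot 5 = 3 + 4 \cdot 5 = 3 + 20 = 23$)
$\frac{64}{y{\left(17 \right)}} + \frac{r{\left(I{\left(-2,4 \right)} \right)}}{-186} = \frac{64}{1 + \frac{5}{2} \cdot 17} + \frac{23}{-186} = \frac{64}{1 + \frac{85}{2}} + 23 \left(- \frac{1}{186}\right) = \frac{64}{\frac{87}{2}} - \frac{23}{186} = 64 \cdot \frac{2}{87} - \frac{23}{186} = \frac{128}{87} - \frac{23}{186} = \frac{2423}{1798}$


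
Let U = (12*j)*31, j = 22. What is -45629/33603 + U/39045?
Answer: -502192451/437343045 ≈ -1.1483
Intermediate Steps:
U = 8184 (U = (12*22)*31 = 264*31 = 8184)
-45629/33603 + U/39045 = -45629/33603 + 8184/39045 = -45629*1/33603 + 8184*(1/39045) = -45629/33603 + 2728/13015 = -502192451/437343045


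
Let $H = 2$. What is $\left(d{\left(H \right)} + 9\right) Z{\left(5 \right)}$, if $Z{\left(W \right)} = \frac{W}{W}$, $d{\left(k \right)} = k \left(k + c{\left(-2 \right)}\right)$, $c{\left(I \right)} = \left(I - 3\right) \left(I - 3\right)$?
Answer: $63$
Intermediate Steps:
$c{\left(I \right)} = \left(-3 + I\right)^{2}$ ($c{\left(I \right)} = \left(-3 + I\right) \left(-3 + I\right) = \left(-3 + I\right)^{2}$)
$d{\left(k \right)} = k \left(25 + k\right)$ ($d{\left(k \right)} = k \left(k + \left(-3 - 2\right)^{2}\right) = k \left(k + \left(-5\right)^{2}\right) = k \left(k + 25\right) = k \left(25 + k\right)$)
$Z{\left(W \right)} = 1$
$\left(d{\left(H \right)} + 9\right) Z{\left(5 \right)} = \left(2 \left(25 + 2\right) + 9\right) 1 = \left(2 \cdot 27 + 9\right) 1 = \left(54 + 9\right) 1 = 63 \cdot 1 = 63$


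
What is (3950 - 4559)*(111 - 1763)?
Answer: 1006068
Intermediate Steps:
(3950 - 4559)*(111 - 1763) = -609*(-1652) = 1006068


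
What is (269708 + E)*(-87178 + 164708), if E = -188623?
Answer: 6286520050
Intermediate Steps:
(269708 + E)*(-87178 + 164708) = (269708 - 188623)*(-87178 + 164708) = 81085*77530 = 6286520050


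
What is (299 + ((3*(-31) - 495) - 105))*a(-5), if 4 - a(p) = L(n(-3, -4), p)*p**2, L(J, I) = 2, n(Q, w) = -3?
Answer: 18124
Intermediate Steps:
a(p) = 4 - 2*p**2
(299 + ((3*(-31) - 495) - 105))*a(-5) = (299 + ((3*(-31) - 495) - 105))*(4 - 2*(-5)**2) = (299 + ((-93 - 495) - 105))*(4 - 2*25) = (299 + (-588 - 105))*(4 - 50) = (299 - 693)*(-46) = -394*(-46) = 18124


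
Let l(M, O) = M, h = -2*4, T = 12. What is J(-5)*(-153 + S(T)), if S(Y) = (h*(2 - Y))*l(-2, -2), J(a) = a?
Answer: 1565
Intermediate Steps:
h = -8
S(Y) = 32 - 16*Y (S(Y) = -8*(2 - Y)*(-2) = (-16 + 8*Y)*(-2) = 32 - 16*Y)
J(-5)*(-153 + S(T)) = -5*(-153 + (32 - 16*12)) = -5*(-153 + (32 - 192)) = -5*(-153 - 160) = -5*(-313) = 1565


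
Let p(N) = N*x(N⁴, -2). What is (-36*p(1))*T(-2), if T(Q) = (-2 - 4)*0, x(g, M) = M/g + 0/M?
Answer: 0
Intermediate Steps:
x(g, M) = M/g (x(g, M) = M/g + 0 = M/g)
T(Q) = 0 (T(Q) = -6*0 = 0)
p(N) = -2/N³ (p(N) = N*(-2/N⁴) = -2/N³)
(-36*p(1))*T(-2) = -(-72)/1³*0 = -(-72)*0 = -36*(-2)*0 = 72*0 = 0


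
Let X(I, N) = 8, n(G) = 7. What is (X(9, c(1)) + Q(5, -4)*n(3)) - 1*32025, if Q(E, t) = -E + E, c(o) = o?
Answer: -32017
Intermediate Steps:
Q(E, t) = 0
(X(9, c(1)) + Q(5, -4)*n(3)) - 1*32025 = (8 + 0*7) - 1*32025 = (8 + 0) - 32025 = 8 - 32025 = -32017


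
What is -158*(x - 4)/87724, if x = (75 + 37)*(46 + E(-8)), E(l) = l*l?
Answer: -486482/21931 ≈ -22.182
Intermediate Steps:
E(l) = l²
x = 12320 (x = (75 + 37)*(46 + (-8)²) = 112*(46 + 64) = 112*110 = 12320)
-158*(x - 4)/87724 = -158*(12320 - 4)/87724 = -158*12316*(1/87724) = -1945928*1/87724 = -486482/21931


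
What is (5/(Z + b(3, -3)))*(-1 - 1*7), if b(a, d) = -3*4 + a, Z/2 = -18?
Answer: 8/9 ≈ 0.88889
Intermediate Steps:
Z = -36 (Z = 2*(-18) = -36)
b(a, d) = -12 + a
(5/(Z + b(3, -3)))*(-1 - 1*7) = (5/(-36 + (-12 + 3)))*(-1 - 1*7) = (5/(-36 - 9))*(-1 - 7) = (5/(-45))*(-8) = -1/45*5*(-8) = -1/9*(-8) = 8/9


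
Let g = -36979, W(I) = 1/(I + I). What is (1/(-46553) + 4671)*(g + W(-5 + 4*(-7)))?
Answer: -265354721226565/1536249 ≈ -1.7273e+8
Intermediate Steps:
W(I) = 1/(2*I)
(1/(-46553) + 4671)*(g + W(-5 + 4*(-7))) = (1/(-46553) + 4671)*(-36979 + 1/(2*(-5 + 4*(-7)))) = (-1/46553 + 4671)*(-36979 + 1/(2*(-5 - 28))) = 217449062*(-36979 + (½)/(-33))/46553 = 217449062*(-36979 + (½)*(-1/33))/46553 = 217449062*(-36979 - 1/66)/46553 = (217449062/46553)*(-2440615/66) = -265354721226565/1536249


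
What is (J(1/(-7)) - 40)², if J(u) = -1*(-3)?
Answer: 1369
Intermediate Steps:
J(u) = 3
(J(1/(-7)) - 40)² = (3 - 40)² = (-37)² = 1369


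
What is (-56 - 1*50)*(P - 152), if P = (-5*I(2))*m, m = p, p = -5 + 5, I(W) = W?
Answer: 16112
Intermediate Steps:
p = 0
m = 0
P = 0 (P = -5*2*0 = -10*0 = 0)
(-56 - 1*50)*(P - 152) = (-56 - 1*50)*(0 - 152) = (-56 - 50)*(-152) = -106*(-152) = 16112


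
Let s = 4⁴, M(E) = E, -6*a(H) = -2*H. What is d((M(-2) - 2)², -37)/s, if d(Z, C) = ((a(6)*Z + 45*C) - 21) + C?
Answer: -1691/256 ≈ -6.6055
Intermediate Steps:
a(H) = H/3 (a(H) = -(-1)*H/3 = H/3)
s = 256
d(Z, C) = -21 + 2*Z + 46*C (d(Z, C) = ((((⅓)*6)*Z + 45*C) - 21) + C = ((2*Z + 45*C) - 21) + C = (-21 + 2*Z + 45*C) + C = -21 + 2*Z + 46*C)
d((M(-2) - 2)², -37)/s = (-21 + 2*(-2 - 2)² + 46*(-37))/256 = (-21 + 2*(-4)² - 1702)*(1/256) = (-21 + 2*16 - 1702)*(1/256) = (-21 + 32 - 1702)*(1/256) = -1691*1/256 = -1691/256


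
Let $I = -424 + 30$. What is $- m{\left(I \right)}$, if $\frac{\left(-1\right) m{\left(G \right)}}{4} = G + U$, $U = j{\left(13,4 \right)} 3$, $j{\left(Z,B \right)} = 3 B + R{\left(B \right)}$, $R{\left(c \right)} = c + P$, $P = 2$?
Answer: $-1360$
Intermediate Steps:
$R{\left(c \right)} = 2 + c$ ($R{\left(c \right)} = c + 2 = 2 + c$)
$j{\left(Z,B \right)} = 2 + 4 B$ ($j{\left(Z,B \right)} = 3 B + \left(2 + B\right) = 2 + 4 B$)
$U = 54$ ($U = \left(2 + 4 \cdot 4\right) 3 = \left(2 + 16\right) 3 = 18 \cdot 3 = 54$)
$I = -394$
$m{\left(G \right)} = -216 - 4 G$ ($m{\left(G \right)} = - 4 \left(G + 54\right) = - 4 \left(54 + G\right) = -216 - 4 G$)
$- m{\left(I \right)} = - (-216 - -1576) = - (-216 + 1576) = \left(-1\right) 1360 = -1360$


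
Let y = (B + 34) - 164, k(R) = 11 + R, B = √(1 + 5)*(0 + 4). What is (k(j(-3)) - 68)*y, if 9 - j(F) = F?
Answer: 5850 - 180*√6 ≈ 5409.1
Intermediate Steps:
B = 4*√6 (B = √6*4 = 4*√6 ≈ 9.7980)
j(F) = 9 - F
y = -130 + 4*√6 (y = (4*√6 + 34) - 164 = (34 + 4*√6) - 164 = -130 + 4*√6 ≈ -120.20)
(k(j(-3)) - 68)*y = ((11 + (9 - 1*(-3))) - 68)*(-130 + 4*√6) = ((11 + (9 + 3)) - 68)*(-130 + 4*√6) = ((11 + 12) - 68)*(-130 + 4*√6) = (23 - 68)*(-130 + 4*√6) = -45*(-130 + 4*√6) = 5850 - 180*√6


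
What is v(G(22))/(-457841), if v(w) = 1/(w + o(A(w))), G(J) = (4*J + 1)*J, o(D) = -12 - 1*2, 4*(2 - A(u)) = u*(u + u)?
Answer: -1/890042904 ≈ -1.1235e-9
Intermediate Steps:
A(u) = 2 - u²/2 (A(u) = 2 - u*(u + u)/4 = 2 - u*2*u/4 = 2 - u²/2)
o(D) = -14 (o(D) = -12 - 2 = -14)
G(J) = J*(1 + 4*J) (G(J) = (1 + 4*J)*J = J*(1 + 4*J))
v(w) = 1/(-14 + w) (v(w) = 1/(w - 14) = 1/(-14 + w))
v(G(22))/(-457841) = 1/(-14 + 22*(1 + 4*22)*(-457841)) = -1/457841/(-14 + 22*(1 + 88)) = -1/457841/(-14 + 22*89) = -1/457841/(-14 + 1958) = -1/457841/1944 = (1/1944)*(-1/457841) = -1/890042904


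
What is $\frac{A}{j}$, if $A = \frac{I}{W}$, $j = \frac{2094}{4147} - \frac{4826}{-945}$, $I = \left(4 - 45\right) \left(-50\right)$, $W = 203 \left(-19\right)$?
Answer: $- \frac{19787625}{208926394} \approx -0.094711$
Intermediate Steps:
$W = -3857$
$I = 2050$ ($I = \left(-41\right) \left(-50\right) = 2050$)
$j = \frac{21992252}{3918915}$ ($j = 2094 \cdot \frac{1}{4147} - - \frac{4826}{945} = \frac{2094}{4147} + \frac{4826}{945} = \frac{21992252}{3918915} \approx 5.6118$)
$A = - \frac{2050}{3857}$ ($A = \frac{2050}{-3857} = 2050 \left(- \frac{1}{3857}\right) = - \frac{2050}{3857} \approx -0.5315$)
$\frac{A}{j} = - \frac{2050}{3857 \cdot \frac{21992252}{3918915}} = \left(- \frac{2050}{3857}\right) \frac{3918915}{21992252} = - \frac{19787625}{208926394}$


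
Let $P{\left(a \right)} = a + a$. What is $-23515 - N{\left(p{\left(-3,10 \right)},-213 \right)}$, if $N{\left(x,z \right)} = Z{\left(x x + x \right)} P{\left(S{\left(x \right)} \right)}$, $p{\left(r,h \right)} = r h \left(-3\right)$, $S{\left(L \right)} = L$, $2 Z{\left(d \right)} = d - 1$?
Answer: $-760525$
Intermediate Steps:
$Z{\left(d \right)} = - \frac{1}{2} + \frac{d}{2}$ ($Z{\left(d \right)} = \frac{d - 1}{2} = \frac{-1 + d}{2} = - \frac{1}{2} + \frac{d}{2}$)
$P{\left(a \right)} = 2 a$
$p{\left(r,h \right)} = - 3 h r$ ($p{\left(r,h \right)} = h r \left(-3\right) = - 3 h r$)
$N{\left(x,z \right)} = 2 x \left(- \frac{1}{2} + \frac{x}{2} + \frac{x^{2}}{2}\right)$ ($N{\left(x,z \right)} = \left(- \frac{1}{2} + \frac{x x + x}{2}\right) 2 x = \left(- \frac{1}{2} + \frac{x^{2} + x}{2}\right) 2 x = \left(- \frac{1}{2} + \frac{x + x^{2}}{2}\right) 2 x = \left(- \frac{1}{2} + \left(\frac{x}{2} + \frac{x^{2}}{2}\right)\right) 2 x = \left(- \frac{1}{2} + \frac{x}{2} + \frac{x^{2}}{2}\right) 2 x = 2 x \left(- \frac{1}{2} + \frac{x}{2} + \frac{x^{2}}{2}\right)$)
$-23515 - N{\left(p{\left(-3,10 \right)},-213 \right)} = -23515 - \left(-3\right) 10 \left(-3\right) \left(-1 + \left(-3\right) 10 \left(-3\right) \left(1 - 30 \left(-3\right)\right)\right) = -23515 - 90 \left(-1 + 90 \left(1 + 90\right)\right) = -23515 - 90 \left(-1 + 90 \cdot 91\right) = -23515 - 90 \left(-1 + 8190\right) = -23515 - 90 \cdot 8189 = -23515 - 737010 = -760525$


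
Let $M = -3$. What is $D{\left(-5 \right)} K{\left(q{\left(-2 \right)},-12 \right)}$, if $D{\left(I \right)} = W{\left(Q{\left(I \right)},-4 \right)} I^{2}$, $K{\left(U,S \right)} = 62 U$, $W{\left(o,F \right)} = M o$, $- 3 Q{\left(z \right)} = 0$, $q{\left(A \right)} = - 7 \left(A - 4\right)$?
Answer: $0$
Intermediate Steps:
$q{\left(A \right)} = 28 - 7 A$ ($q{\left(A \right)} = - 7 \left(-4 + A\right) = 28 - 7 A$)
$Q{\left(z \right)} = 0$ ($Q{\left(z \right)} = \left(- \frac{1}{3}\right) 0 = 0$)
$W{\left(o,F \right)} = - 3 o$
$D{\left(I \right)} = 0$ ($D{\left(I \right)} = \left(-3\right) 0 I^{2} = 0 I^{2} = 0$)
$D{\left(-5 \right)} K{\left(q{\left(-2 \right)},-12 \right)} = 0 \cdot 62 \left(28 - -14\right) = 0 \cdot 62 \left(28 + 14\right) = 0 \cdot 62 \cdot 42 = 0 \cdot 2604 = 0$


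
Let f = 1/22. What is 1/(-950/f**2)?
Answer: -1/459800 ≈ -2.1749e-6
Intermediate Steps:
f = 1/22 ≈ 0.045455
1/(-950/f**2) = 1/(-950/((1/22)**2)) = 1/(-950/1/484) = 1/(-950*484) = 1/(-459800) = -1/459800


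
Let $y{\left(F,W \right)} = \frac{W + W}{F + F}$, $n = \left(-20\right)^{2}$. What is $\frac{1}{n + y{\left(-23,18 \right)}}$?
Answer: $\frac{23}{9182} \approx 0.0025049$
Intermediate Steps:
$n = 400$
$y{\left(F,W \right)} = \frac{W}{F}$ ($y{\left(F,W \right)} = \frac{2 W}{2 F} = 2 W \frac{1}{2 F} = \frac{W}{F}$)
$\frac{1}{n + y{\left(-23,18 \right)}} = \frac{1}{400 + \frac{18}{-23}} = \frac{1}{400 + 18 \left(- \frac{1}{23}\right)} = \frac{1}{400 - \frac{18}{23}} = \frac{1}{\frac{9182}{23}} = \frac{23}{9182}$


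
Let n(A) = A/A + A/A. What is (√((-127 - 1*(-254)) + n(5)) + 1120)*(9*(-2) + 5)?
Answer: -14560 - 13*√129 ≈ -14708.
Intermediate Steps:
n(A) = 2 (n(A) = 1 + 1 = 2)
(√((-127 - 1*(-254)) + n(5)) + 1120)*(9*(-2) + 5) = (√((-127 - 1*(-254)) + 2) + 1120)*(9*(-2) + 5) = (√((-127 + 254) + 2) + 1120)*(-18 + 5) = (√(127 + 2) + 1120)*(-13) = (√129 + 1120)*(-13) = (1120 + √129)*(-13) = -14560 - 13*√129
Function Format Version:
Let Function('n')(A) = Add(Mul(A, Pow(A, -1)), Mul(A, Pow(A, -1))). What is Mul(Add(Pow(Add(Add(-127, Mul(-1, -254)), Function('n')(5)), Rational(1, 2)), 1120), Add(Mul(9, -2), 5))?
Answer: Add(-14560, Mul(-13, Pow(129, Rational(1, 2)))) ≈ -14708.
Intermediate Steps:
Function('n')(A) = 2 (Function('n')(A) = Add(1, 1) = 2)
Mul(Add(Pow(Add(Add(-127, Mul(-1, -254)), Function('n')(5)), Rational(1, 2)), 1120), Add(Mul(9, -2), 5)) = Mul(Add(Pow(Add(Add(-127, Mul(-1, -254)), 2), Rational(1, 2)), 1120), Add(Mul(9, -2), 5)) = Mul(Add(Pow(Add(Add(-127, 254), 2), Rational(1, 2)), 1120), Add(-18, 5)) = Mul(Add(Pow(Add(127, 2), Rational(1, 2)), 1120), -13) = Mul(Add(Pow(129, Rational(1, 2)), 1120), -13) = Mul(Add(1120, Pow(129, Rational(1, 2))), -13) = Add(-14560, Mul(-13, Pow(129, Rational(1, 2))))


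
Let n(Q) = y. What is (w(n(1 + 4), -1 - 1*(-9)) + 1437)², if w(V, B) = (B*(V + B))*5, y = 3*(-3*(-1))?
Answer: 4481689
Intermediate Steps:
y = 9 (y = 3*3 = 9)
n(Q) = 9
w(V, B) = 5*B*(B + V) (w(V, B) = (B*(B + V))*5 = 5*B*(B + V))
(w(n(1 + 4), -1 - 1*(-9)) + 1437)² = (5*(-1 - 1*(-9))*((-1 - 1*(-9)) + 9) + 1437)² = (5*(-1 + 9)*((-1 + 9) + 9) + 1437)² = (5*8*(8 + 9) + 1437)² = (5*8*17 + 1437)² = (680 + 1437)² = 2117² = 4481689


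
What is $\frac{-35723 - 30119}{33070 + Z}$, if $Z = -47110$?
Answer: $\frac{32921}{7020} \approx 4.6896$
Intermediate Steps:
$\frac{-35723 - 30119}{33070 + Z} = \frac{-35723 - 30119}{33070 - 47110} = - \frac{65842}{-14040} = \left(-65842\right) \left(- \frac{1}{14040}\right) = \frac{32921}{7020}$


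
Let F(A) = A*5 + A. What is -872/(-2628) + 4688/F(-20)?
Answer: -127244/3285 ≈ -38.735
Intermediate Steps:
F(A) = 6*A (F(A) = 5*A + A = 6*A)
-872/(-2628) + 4688/F(-20) = -872/(-2628) + 4688/((6*(-20))) = -872*(-1/2628) + 4688/(-120) = 218/657 + 4688*(-1/120) = 218/657 - 586/15 = -127244/3285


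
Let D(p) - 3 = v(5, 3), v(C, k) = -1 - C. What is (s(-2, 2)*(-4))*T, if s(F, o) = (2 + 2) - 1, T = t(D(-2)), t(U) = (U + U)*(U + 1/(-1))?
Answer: -288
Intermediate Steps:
D(p) = -3 (D(p) = 3 + (-1 - 1*5) = 3 + (-1 - 5) = 3 - 6 = -3)
t(U) = 2*U*(-1 + U) (t(U) = (2*U)*(U + 1*(-1)) = (2*U)*(U - 1) = (2*U)*(-1 + U) = 2*U*(-1 + U))
T = 24 (T = 2*(-3)*(-1 - 3) = 2*(-3)*(-4) = 24)
s(F, o) = 3 (s(F, o) = 4 - 1 = 3)
(s(-2, 2)*(-4))*T = (3*(-4))*24 = -12*24 = -288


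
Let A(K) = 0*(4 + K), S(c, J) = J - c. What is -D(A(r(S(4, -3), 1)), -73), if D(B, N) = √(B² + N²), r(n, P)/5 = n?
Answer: -73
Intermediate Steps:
r(n, P) = 5*n
A(K) = 0
-D(A(r(S(4, -3), 1)), -73) = -√(0² + (-73)²) = -√(0 + 5329) = -√5329 = -1*73 = -73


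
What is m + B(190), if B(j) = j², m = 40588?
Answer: 76688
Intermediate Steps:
m + B(190) = 40588 + 190² = 40588 + 36100 = 76688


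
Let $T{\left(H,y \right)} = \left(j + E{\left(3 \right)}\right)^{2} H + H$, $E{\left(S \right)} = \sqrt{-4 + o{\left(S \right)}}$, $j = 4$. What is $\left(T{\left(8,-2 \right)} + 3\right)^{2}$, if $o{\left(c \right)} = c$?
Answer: $13065 + 16768 i \approx 13065.0 + 16768.0 i$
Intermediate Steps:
$E{\left(S \right)} = \sqrt{-4 + S}$
$T{\left(H,y \right)} = H + H \left(4 + i\right)^{2}$ ($T{\left(H,y \right)} = \left(4 + \sqrt{-4 + 3}\right)^{2} H + H = \left(4 + \sqrt{-1}\right)^{2} H + H = \left(4 + i\right)^{2} H + H = H \left(4 + i\right)^{2} + H = H + H \left(4 + i\right)^{2}$)
$\left(T{\left(8,-2 \right)} + 3\right)^{2} = \left(8 \cdot 8 \left(2 + i\right) + 3\right)^{2} = \left(\left(128 + 64 i\right) + 3\right)^{2} = \left(131 + 64 i\right)^{2}$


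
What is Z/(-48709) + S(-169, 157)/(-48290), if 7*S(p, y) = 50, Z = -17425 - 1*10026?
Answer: 927682608/1646510327 ≈ 0.56342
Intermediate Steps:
Z = -27451 (Z = -17425 - 10026 = -27451)
S(p, y) = 50/7 (S(p, y) = (⅐)*50 = 50/7)
Z/(-48709) + S(-169, 157)/(-48290) = -27451/(-48709) + (50/7)/(-48290) = -27451*(-1/48709) + (50/7)*(-1/48290) = 27451/48709 - 5/33803 = 927682608/1646510327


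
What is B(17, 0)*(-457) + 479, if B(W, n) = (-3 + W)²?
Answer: -89093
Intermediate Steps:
B(17, 0)*(-457) + 479 = (-3 + 17)²*(-457) + 479 = 14²*(-457) + 479 = 196*(-457) + 479 = -89572 + 479 = -89093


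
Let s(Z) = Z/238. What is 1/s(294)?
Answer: 17/21 ≈ 0.80952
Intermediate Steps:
s(Z) = Z/238 (s(Z) = Z*(1/238) = Z/238)
1/s(294) = 1/((1/238)*294) = 1/(21/17) = 17/21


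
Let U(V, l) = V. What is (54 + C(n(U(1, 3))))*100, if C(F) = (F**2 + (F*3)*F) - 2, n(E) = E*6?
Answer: 19600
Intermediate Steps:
n(E) = 6*E
C(F) = -2 + 4*F**2 (C(F) = (F**2 + (3*F)*F) - 2 = (F**2 + 3*F**2) - 2 = 4*F**2 - 2 = -2 + 4*F**2)
(54 + C(n(U(1, 3))))*100 = (54 + (-2 + 4*(6*1)**2))*100 = (54 + (-2 + 4*6**2))*100 = (54 + (-2 + 4*36))*100 = (54 + (-2 + 144))*100 = (54 + 142)*100 = 196*100 = 19600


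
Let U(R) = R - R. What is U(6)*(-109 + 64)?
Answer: 0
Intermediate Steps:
U(R) = 0
U(6)*(-109 + 64) = 0*(-109 + 64) = 0*(-45) = 0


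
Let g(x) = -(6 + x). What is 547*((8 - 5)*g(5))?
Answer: -18051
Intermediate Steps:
g(x) = -6 - x
547*((8 - 5)*g(5)) = 547*((8 - 5)*(-6 - 1*5)) = 547*(3*(-6 - 5)) = 547*(3*(-11)) = 547*(-33) = -18051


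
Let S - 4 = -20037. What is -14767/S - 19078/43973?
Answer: 267159717/880911109 ≈ 0.30328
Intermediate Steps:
S = -20033 (S = 4 - 20037 = -20033)
-14767/S - 19078/43973 = -14767/(-20033) - 19078/43973 = -14767*(-1/20033) - 19078*1/43973 = 14767/20033 - 19078/43973 = 267159717/880911109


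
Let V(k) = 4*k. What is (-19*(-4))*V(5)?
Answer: 1520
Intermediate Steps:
(-19*(-4))*V(5) = (-19*(-4))*(4*5) = 76*20 = 1520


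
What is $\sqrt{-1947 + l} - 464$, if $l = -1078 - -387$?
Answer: $-464 + i \sqrt{2638} \approx -464.0 + 51.361 i$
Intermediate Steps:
$l = -691$ ($l = -1078 + 387 = -691$)
$\sqrt{-1947 + l} - 464 = \sqrt{-1947 - 691} - 464 = \sqrt{-2638} - 464 = i \sqrt{2638} - 464 = -464 + i \sqrt{2638}$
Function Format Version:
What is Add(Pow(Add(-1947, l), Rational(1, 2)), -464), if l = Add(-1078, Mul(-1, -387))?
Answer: Add(-464, Mul(I, Pow(2638, Rational(1, 2)))) ≈ Add(-464.00, Mul(51.361, I))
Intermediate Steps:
l = -691 (l = Add(-1078, 387) = -691)
Add(Pow(Add(-1947, l), Rational(1, 2)), -464) = Add(Pow(Add(-1947, -691), Rational(1, 2)), -464) = Add(Pow(-2638, Rational(1, 2)), -464) = Add(Mul(I, Pow(2638, Rational(1, 2))), -464) = Add(-464, Mul(I, Pow(2638, Rational(1, 2))))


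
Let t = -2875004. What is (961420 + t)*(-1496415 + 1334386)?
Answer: 310056101936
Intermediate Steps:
(961420 + t)*(-1496415 + 1334386) = (961420 - 2875004)*(-1496415 + 1334386) = -1913584*(-162029) = 310056101936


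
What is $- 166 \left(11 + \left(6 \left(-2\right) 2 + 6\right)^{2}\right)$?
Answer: $-55610$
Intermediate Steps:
$- 166 \left(11 + \left(6 \left(-2\right) 2 + 6\right)^{2}\right) = - 166 \left(11 + \left(\left(-12\right) 2 + 6\right)^{2}\right) = - 166 \left(11 + \left(-24 + 6\right)^{2}\right) = - 166 \left(11 + \left(-18\right)^{2}\right) = - 166 \left(11 + 324\right) = \left(-166\right) 335 = -55610$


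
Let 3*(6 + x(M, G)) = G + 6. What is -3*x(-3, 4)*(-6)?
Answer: -48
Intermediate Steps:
x(M, G) = -4 + G/3 (x(M, G) = -6 + (G + 6)/3 = -6 + (6 + G)/3 = -6 + (2 + G/3) = -4 + G/3)
-3*x(-3, 4)*(-6) = -3*(-4 + (⅓)*4)*(-6) = -3*(-4 + 4/3)*(-6) = -3*(-8/3)*(-6) = 8*(-6) = -48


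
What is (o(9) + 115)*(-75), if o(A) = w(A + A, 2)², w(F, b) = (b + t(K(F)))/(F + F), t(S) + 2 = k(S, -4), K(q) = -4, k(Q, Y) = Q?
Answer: -232900/27 ≈ -8625.9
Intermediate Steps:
t(S) = -2 + S
w(F, b) = (-6 + b)/(2*F) (w(F, b) = (b + (-2 - 4))/(F + F) = (b - 6)/((2*F)) = (-6 + b)*(1/(2*F)) = (-6 + b)/(2*F))
o(A) = A⁻² (o(A) = ((-6 + 2)/(2*(A + A)))² = ((½)*(-4)/(2*A))² = ((½)*(1/(2*A))*(-4))² = (-1/A)² = A⁻²)
(o(9) + 115)*(-75) = (9⁻² + 115)*(-75) = (1/81 + 115)*(-75) = (9316/81)*(-75) = -232900/27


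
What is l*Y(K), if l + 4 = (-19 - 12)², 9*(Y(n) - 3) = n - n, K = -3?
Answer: 2871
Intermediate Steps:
Y(n) = 3 (Y(n) = 3 + (n - n)/9 = 3 + (⅑)*0 = 3 + 0 = 3)
l = 957 (l = -4 + (-19 - 12)² = -4 + (-31)² = -4 + 961 = 957)
l*Y(K) = 957*3 = 2871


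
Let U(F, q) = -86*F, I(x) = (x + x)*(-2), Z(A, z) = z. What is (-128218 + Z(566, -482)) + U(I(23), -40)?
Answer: -120788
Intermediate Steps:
I(x) = -4*x (I(x) = (2*x)*(-2) = -4*x)
(-128218 + Z(566, -482)) + U(I(23), -40) = (-128218 - 482) - (-344)*23 = -128700 - 86*(-92) = -128700 + 7912 = -120788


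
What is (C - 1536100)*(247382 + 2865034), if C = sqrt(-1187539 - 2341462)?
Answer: -4780982217600 + 3112416*I*sqrt(3529001) ≈ -4.781e+12 + 5.8469e+9*I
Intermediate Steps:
C = I*sqrt(3529001) (C = sqrt(-3529001) = I*sqrt(3529001) ≈ 1878.6*I)
(C - 1536100)*(247382 + 2865034) = (I*sqrt(3529001) - 1536100)*(247382 + 2865034) = (-1536100 + I*sqrt(3529001))*3112416 = -4780982217600 + 3112416*I*sqrt(3529001)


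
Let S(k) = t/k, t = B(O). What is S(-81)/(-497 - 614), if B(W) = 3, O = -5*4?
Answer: 1/29997 ≈ 3.3337e-5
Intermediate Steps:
O = -20
t = 3
S(k) = 3/k
S(-81)/(-497 - 614) = (3/(-81))/(-497 - 614) = (3*(-1/81))/(-1111) = -1/27*(-1/1111) = 1/29997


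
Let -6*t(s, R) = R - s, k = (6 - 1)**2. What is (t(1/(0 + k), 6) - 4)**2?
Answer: 561001/22500 ≈ 24.933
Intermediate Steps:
k = 25 (k = 5**2 = 25)
t(s, R) = -R/6 + s/6 (t(s, R) = -(R - s)/6 = -R/6 + s/6)
(t(1/(0 + k), 6) - 4)**2 = ((-1/6*6 + 1/(6*(0 + 25))) - 4)**2 = ((-1 + (1/6)/25) - 4)**2 = ((-1 + (1/6)*(1/25)) - 4)**2 = ((-1 + 1/150) - 4)**2 = (-149/150 - 4)**2 = (-749/150)**2 = 561001/22500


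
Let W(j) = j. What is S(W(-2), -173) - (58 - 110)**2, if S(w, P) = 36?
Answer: -2668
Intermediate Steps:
S(W(-2), -173) - (58 - 110)**2 = 36 - (58 - 110)**2 = 36 - 1*(-52)**2 = 36 - 1*2704 = 36 - 2704 = -2668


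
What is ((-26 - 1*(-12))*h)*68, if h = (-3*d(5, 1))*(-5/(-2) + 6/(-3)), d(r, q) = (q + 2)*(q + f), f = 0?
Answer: 4284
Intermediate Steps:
d(r, q) = q*(2 + q) (d(r, q) = (q + 2)*(q + 0) = (2 + q)*q = q*(2 + q))
h = -9/2 (h = (-3*(2 + 1))*(-5/(-2) + 6/(-3)) = (-3*3)*(-5*(-½) + 6*(-⅓)) = (-3*3)*(5/2 - 2) = -9*½ = -9/2 ≈ -4.5000)
((-26 - 1*(-12))*h)*68 = ((-26 - 1*(-12))*(-9/2))*68 = ((-26 + 12)*(-9/2))*68 = -14*(-9/2)*68 = 63*68 = 4284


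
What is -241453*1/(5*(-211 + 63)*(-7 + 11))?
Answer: 241453/2960 ≈ 81.572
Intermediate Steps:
-241453*1/(5*(-211 + 63)*(-7 + 11)) = -241453/((-592*5)) = -241453/((-148*20)) = -241453/(-2960) = -241453*(-1/2960) = 241453/2960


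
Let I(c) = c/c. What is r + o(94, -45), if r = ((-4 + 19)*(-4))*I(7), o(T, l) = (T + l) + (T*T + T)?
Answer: 8919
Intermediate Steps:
I(c) = 1
o(T, l) = l + T² + 2*T (o(T, l) = (T + l) + (T² + T) = (T + l) + (T + T²) = l + T² + 2*T)
r = -60 (r = ((-4 + 19)*(-4))*1 = (15*(-4))*1 = -60*1 = -60)
r + o(94, -45) = -60 + (-45 + 94² + 2*94) = -60 + (-45 + 8836 + 188) = -60 + 8979 = 8919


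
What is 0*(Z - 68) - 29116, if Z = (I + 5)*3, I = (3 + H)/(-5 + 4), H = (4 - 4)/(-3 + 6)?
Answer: -29116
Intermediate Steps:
H = 0 (H = 0/3 = 0*(⅓) = 0)
I = -3 (I = (3 + 0)/(-5 + 4) = 3/(-1) = 3*(-1) = -3)
Z = 6 (Z = (-3 + 5)*3 = 2*3 = 6)
0*(Z - 68) - 29116 = 0*(6 - 68) - 29116 = 0*(-62) - 29116 = 0 - 29116 = -29116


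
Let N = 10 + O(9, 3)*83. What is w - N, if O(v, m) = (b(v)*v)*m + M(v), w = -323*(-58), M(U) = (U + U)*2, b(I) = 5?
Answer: 4531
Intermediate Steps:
M(U) = 4*U (M(U) = (2*U)*2 = 4*U)
w = 18734
O(v, m) = 4*v + 5*m*v (O(v, m) = (5*v)*m + 4*v = 5*m*v + 4*v = 4*v + 5*m*v)
N = 14203 (N = 10 + (9*(4 + 5*3))*83 = 10 + (9*(4 + 15))*83 = 10 + (9*19)*83 = 10 + 171*83 = 10 + 14193 = 14203)
w - N = 18734 - 1*14203 = 18734 - 14203 = 4531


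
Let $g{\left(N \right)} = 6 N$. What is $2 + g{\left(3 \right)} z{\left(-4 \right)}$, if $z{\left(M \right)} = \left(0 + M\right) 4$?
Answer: $-286$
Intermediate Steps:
$z{\left(M \right)} = 4 M$ ($z{\left(M \right)} = M 4 = 4 M$)
$2 + g{\left(3 \right)} z{\left(-4 \right)} = 2 + 6 \cdot 3 \cdot 4 \left(-4\right) = 2 + 18 \left(-16\right) = 2 - 288 = -286$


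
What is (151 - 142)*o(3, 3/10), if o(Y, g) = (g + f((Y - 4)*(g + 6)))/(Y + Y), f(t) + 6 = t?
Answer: -18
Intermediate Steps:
f(t) = -6 + t
o(Y, g) = (-6 + g + (-4 + Y)*(6 + g))/(2*Y) (o(Y, g) = (g + (-6 + (Y - 4)*(g + 6)))/(Y + Y) = (g + (-6 + (-4 + Y)*(6 + g)))/((2*Y)) = (-6 + g + (-4 + Y)*(6 + g))*(1/(2*Y)) = (-6 + g + (-4 + Y)*(6 + g))/(2*Y))
(151 - 142)*o(3, 3/10) = (151 - 142)*((½)*(-30 - 9/10 + 6*3 + 3*(3/10))/3) = 9*((½)*(⅓)*(-30 - 9/10 + 18 + 3*(3*(⅒)))) = 9*((½)*(⅓)*(-30 - 3*3/10 + 18 + 3*(3/10))) = 9*((½)*(⅓)*(-30 - 9/10 + 18 + 9/10)) = 9*((½)*(⅓)*(-12)) = 9*(-2) = -18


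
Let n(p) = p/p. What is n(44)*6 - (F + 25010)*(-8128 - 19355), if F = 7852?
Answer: 903146352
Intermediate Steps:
n(p) = 1
n(44)*6 - (F + 25010)*(-8128 - 19355) = 1*6 - (7852 + 25010)*(-8128 - 19355) = 6 - 32862*(-27483) = 6 - 1*(-903146346) = 6 + 903146346 = 903146352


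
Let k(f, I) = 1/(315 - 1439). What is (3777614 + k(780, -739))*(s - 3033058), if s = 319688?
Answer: -5760536247182475/562 ≈ -1.0250e+13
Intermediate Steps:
k(f, I) = -1/1124 (k(f, I) = 1/(-1124) = -1/1124)
(3777614 + k(780, -739))*(s - 3033058) = (3777614 - 1/1124)*(319688 - 3033058) = (4246038135/1124)*(-2713370) = -5760536247182475/562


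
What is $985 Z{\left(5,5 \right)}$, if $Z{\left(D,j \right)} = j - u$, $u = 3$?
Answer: $1970$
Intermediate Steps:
$Z{\left(D,j \right)} = -3 + j$ ($Z{\left(D,j \right)} = j - 3 = -3 + j$)
$985 Z{\left(5,5 \right)} = 985 \left(-3 + 5\right) = 985 \cdot 2 = 1970$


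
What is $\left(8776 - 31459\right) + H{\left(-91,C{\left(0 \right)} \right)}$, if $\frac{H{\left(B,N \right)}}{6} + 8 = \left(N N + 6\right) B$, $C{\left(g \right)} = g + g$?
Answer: $-26007$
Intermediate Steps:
$C{\left(g \right)} = 2 g$
$H{\left(B,N \right)} = -48 + 6 B \left(6 + N^{2}\right)$ ($H{\left(B,N \right)} = -48 + 6 \left(N N + 6\right) B = -48 + 6 \left(N^{2} + 6\right) B = -48 + 6 \left(6 + N^{2}\right) B = -48 + 6 B \left(6 + N^{2}\right)$)
$\left(8776 - 31459\right) + H{\left(-91,C{\left(0 \right)} \right)} = \left(8776 - 31459\right) + \left(-48 + 36 \left(-91\right) + 6 \left(-91\right) \left(2 \cdot 0\right)^{2}\right) = -22683 - \left(3324 + 0\right) = -22683 - 3324 = -26007$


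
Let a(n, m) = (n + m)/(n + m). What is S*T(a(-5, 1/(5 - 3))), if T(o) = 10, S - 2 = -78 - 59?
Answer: -1350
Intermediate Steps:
a(n, m) = 1 (a(n, m) = (m + n)/(m + n) = 1)
S = -135 (S = 2 + (-78 - 59) = 2 - 137 = -135)
S*T(a(-5, 1/(5 - 3))) = -135*10 = -1350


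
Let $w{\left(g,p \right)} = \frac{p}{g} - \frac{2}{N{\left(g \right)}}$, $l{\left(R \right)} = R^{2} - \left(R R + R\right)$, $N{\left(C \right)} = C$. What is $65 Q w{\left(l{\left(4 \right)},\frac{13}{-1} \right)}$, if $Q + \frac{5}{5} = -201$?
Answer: $- \frac{98475}{2} \approx -49238.0$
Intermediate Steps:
$Q = -202$ ($Q = -1 - 201 = -202$)
$l{\left(R \right)} = - R$ ($l{\left(R \right)} = R^{2} - \left(R^{2} + R\right) = R^{2} - \left(R + R^{2}\right) = - R$)
$w{\left(g,p \right)} = - \frac{2}{g} + \frac{p}{g}$ ($w{\left(g,p \right)} = \frac{p}{g} - \frac{2}{g} = - \frac{2}{g} + \frac{p}{g}$)
$65 Q w{\left(l{\left(4 \right)},\frac{13}{-1} \right)} = 65 \left(-202\right) \frac{-2 + \frac{13}{-1}}{\left(-1\right) 4} = - 13130 \frac{-2 + 13 \left(-1\right)}{-4} = - 13130 \left(- \frac{-2 - 13}{4}\right) = - 13130 \left(\left(- \frac{1}{4}\right) \left(-15\right)\right) = \left(-13130\right) \frac{15}{4} = - \frac{98475}{2}$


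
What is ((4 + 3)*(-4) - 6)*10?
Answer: -340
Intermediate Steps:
((4 + 3)*(-4) - 6)*10 = (7*(-4) - 6)*10 = (-28 - 6)*10 = -34*10 = -340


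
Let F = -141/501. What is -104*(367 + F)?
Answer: -6369168/167 ≈ -38139.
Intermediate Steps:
F = -47/167 (F = -141*1/501 = -47/167 ≈ -0.28144)
-104*(367 + F) = -104*(367 - 47/167) = -104*61242/167 = -6369168/167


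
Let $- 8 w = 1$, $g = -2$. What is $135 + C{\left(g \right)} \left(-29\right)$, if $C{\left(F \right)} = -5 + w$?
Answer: $\frac{2269}{8} \approx 283.63$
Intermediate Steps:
$w = - \frac{1}{8}$ ($w = \left(- \frac{1}{8}\right) 1 = - \frac{1}{8} \approx -0.125$)
$C{\left(F \right)} = - \frac{41}{8}$ ($C{\left(F \right)} = -5 - \frac{1}{8} = - \frac{41}{8}$)
$135 + C{\left(g \right)} \left(-29\right) = 135 - - \frac{1189}{8} = 135 + \frac{1189}{8} = \frac{2269}{8}$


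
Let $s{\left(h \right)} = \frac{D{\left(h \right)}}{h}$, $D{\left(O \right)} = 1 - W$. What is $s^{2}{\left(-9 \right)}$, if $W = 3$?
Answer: $\frac{4}{81} \approx 0.049383$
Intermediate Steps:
$D{\left(O \right)} = -2$ ($D{\left(O \right)} = 1 - 3 = -2$)
$s{\left(h \right)} = - \frac{2}{h}$
$s^{2}{\left(-9 \right)} = \left(- \frac{2}{-9}\right)^{2} = \left(\left(-2\right) \left(- \frac{1}{9}\right)\right)^{2} = \left(\frac{2}{9}\right)^{2} = \frac{4}{81}$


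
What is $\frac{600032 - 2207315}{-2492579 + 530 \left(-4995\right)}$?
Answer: $\frac{1607283}{5139929} \approx 0.31271$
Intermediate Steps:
$\frac{600032 - 2207315}{-2492579 + 530 \left(-4995\right)} = - \frac{1607283}{-2492579 - 2647350} = - \frac{1607283}{-5139929} = \left(-1607283\right) \left(- \frac{1}{5139929}\right) = \frac{1607283}{5139929}$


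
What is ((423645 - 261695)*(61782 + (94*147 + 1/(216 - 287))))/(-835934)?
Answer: -434641329025/29675657 ≈ -14646.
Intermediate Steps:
((423645 - 261695)*(61782 + (94*147 + 1/(216 - 287))))/(-835934) = (161950*(61782 + (13818 + 1/(-71))))*(-1/835934) = (161950*(61782 + (13818 - 1/71)))*(-1/835934) = (161950*(61782 + 981077/71))*(-1/835934) = (161950*(5367599/71))*(-1/835934) = (869282658050/71)*(-1/835934) = -434641329025/29675657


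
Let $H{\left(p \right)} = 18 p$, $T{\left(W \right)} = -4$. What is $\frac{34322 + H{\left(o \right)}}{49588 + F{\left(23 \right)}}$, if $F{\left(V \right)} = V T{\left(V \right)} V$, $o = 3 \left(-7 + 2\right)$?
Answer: $\frac{8513}{11868} \approx 0.71731$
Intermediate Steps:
$o = -15$ ($o = 3 \left(-5\right) = -15$)
$F{\left(V \right)} = - 4 V^{2}$ ($F{\left(V \right)} = V \left(-4\right) V = - 4 V V = - 4 V^{2}$)
$\frac{34322 + H{\left(o \right)}}{49588 + F{\left(23 \right)}} = \frac{34322 + 18 \left(-15\right)}{49588 - 4 \cdot 23^{2}} = \frac{34322 - 270}{49588 - 2116} = \frac{34052}{49588 - 2116} = \frac{34052}{47472} = 34052 \cdot \frac{1}{47472} = \frac{8513}{11868}$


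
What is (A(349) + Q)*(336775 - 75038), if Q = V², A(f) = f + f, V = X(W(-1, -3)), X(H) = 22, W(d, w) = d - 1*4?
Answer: 309373134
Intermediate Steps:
W(d, w) = -4 + d (W(d, w) = d - 4 = -4 + d)
V = 22
A(f) = 2*f
Q = 484 (Q = 22² = 484)
(A(349) + Q)*(336775 - 75038) = (2*349 + 484)*(336775 - 75038) = (698 + 484)*261737 = 1182*261737 = 309373134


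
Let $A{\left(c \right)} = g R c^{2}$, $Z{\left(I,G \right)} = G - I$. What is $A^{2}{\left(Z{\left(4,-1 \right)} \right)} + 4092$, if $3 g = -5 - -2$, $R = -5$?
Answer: $19717$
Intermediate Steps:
$g = -1$ ($g = \frac{-5 - -2}{3} = \frac{-5 + 2}{3} = \frac{1}{3} \left(-3\right) = -1$)
$A{\left(c \right)} = 5 c^{2}$ ($A{\left(c \right)} = - \left(-5\right) c^{2} = 5 c^{2}$)
$A^{2}{\left(Z{\left(4,-1 \right)} \right)} + 4092 = \left(5 \left(-1 - 4\right)^{2}\right)^{2} + 4092 = \left(5 \left(-5\right)^{2}\right)^{2} + 4092 = \left(5 \cdot 25\right)^{2} + 4092 = 125^{2} + 4092 = 15625 + 4092 = 19717$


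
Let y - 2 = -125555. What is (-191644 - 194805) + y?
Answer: -512002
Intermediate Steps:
y = -125553 (y = 2 - 125555 = -125553)
(-191644 - 194805) + y = (-191644 - 194805) - 125553 = -386449 - 125553 = -512002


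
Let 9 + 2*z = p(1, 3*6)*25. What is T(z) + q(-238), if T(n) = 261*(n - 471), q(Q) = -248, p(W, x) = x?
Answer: -131257/2 ≈ -65629.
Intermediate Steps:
z = 441/2 (z = -9/2 + ((3*6)*25)/2 = -9/2 + (18*25)/2 = -9/2 + (½)*450 = -9/2 + 225 = 441/2 ≈ 220.50)
T(n) = -122931 + 261*n (T(n) = 261*(-471 + n) = -122931 + 261*n)
T(z) + q(-238) = (-122931 + 261*(441/2)) - 248 = (-122931 + 115101/2) - 248 = -130761/2 - 248 = -131257/2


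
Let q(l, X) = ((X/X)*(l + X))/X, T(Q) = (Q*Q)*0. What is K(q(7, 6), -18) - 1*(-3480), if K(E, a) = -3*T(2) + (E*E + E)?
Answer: 125527/36 ≈ 3486.9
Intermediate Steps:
T(Q) = 0 (T(Q) = Q²*0 = 0)
q(l, X) = (X + l)/X (q(l, X) = (1*(X + l))/X = (X + l)/X)
K(E, a) = E + E² (K(E, a) = -3*0 + (E*E + E) = 0 + (E² + E) = 0 + (E + E²) = E + E²)
K(q(7, 6), -18) - 1*(-3480) = ((6 + 7)/6)*(1 + (6 + 7)/6) - 1*(-3480) = ((⅙)*13)*(1 + (⅙)*13) + 3480 = 13*(1 + 13/6)/6 + 3480 = (13/6)*(19/6) + 3480 = 247/36 + 3480 = 125527/36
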